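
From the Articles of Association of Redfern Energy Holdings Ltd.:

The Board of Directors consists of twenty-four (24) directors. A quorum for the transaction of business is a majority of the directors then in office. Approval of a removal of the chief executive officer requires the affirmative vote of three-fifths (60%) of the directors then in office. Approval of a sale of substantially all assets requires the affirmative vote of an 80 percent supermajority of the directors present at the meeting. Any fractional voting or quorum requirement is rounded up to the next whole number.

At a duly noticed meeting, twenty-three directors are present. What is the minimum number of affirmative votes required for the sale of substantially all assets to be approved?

19

The sale of substantially all assets requires four-fifths of the directors present (23).
4/5 of 23 = 18.40, rounded up to 19.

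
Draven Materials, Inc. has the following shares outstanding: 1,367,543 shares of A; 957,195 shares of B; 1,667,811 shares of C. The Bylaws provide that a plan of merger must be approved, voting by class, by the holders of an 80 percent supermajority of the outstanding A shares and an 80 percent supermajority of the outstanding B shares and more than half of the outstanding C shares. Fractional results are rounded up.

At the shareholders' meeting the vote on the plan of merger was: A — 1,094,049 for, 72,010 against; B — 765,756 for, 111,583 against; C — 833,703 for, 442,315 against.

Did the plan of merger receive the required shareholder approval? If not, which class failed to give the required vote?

Not approved — the C shares did not give the required vote.

A: 4/5 of 1367543 = 1094034.40, rounded up to 1094035; 1,094,035 required, 1,094,049 in favor — approved.
B: 4/5 of 957195 = 765756; 765,756 required, 765,756 in favor — approved.
C: a majority of 1667811 is 833906; 833,906 required, 833,703 in favor — not approved.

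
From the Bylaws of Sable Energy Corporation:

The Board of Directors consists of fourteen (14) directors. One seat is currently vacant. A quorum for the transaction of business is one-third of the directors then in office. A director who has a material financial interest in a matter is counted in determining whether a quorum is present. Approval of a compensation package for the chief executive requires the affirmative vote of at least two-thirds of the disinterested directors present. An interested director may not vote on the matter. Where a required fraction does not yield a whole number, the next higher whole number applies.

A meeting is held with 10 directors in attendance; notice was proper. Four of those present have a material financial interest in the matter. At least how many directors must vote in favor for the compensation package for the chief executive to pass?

The compensation package for the chief executive requires two-thirds of the disinterested directors present (10 − 4 = 6).
2/3 of 6 = 4.

4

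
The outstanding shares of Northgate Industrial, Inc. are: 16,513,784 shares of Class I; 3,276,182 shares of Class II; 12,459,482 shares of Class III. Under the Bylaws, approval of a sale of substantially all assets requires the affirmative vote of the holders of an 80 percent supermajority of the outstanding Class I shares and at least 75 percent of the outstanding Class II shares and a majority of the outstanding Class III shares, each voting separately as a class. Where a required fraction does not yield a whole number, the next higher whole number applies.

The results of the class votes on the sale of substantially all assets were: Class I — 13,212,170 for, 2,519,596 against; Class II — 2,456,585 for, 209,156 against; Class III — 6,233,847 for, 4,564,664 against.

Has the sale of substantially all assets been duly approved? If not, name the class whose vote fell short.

Class I: 4/5 of 16513784 = 13211027.20, rounded up to 13211028; 13,211,028 required, 13,212,170 in favor — approved.
Class II: 3/4 of 3276182 = 2457136.50, rounded up to 2457137; 2,457,137 required, 2,456,585 in favor — not approved.
Class III: a majority of 12459482 is 6229742; 6,229,742 required, 6,233,847 in favor — approved.

Not approved — the Class II shares did not give the required vote.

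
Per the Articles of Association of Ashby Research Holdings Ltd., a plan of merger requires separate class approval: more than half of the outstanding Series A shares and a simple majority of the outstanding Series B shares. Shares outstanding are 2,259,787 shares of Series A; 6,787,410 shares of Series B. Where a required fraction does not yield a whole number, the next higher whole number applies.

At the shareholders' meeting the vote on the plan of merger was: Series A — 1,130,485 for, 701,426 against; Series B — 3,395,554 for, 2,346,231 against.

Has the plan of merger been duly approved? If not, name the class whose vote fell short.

Approved — every class gave the required vote.

Series A: a majority of 2259787 is 1129894; 1,129,894 required, 1,130,485 in favor — approved.
Series B: a majority of 6787410 is 3393706; 3,393,706 required, 3,395,554 in favor — approved.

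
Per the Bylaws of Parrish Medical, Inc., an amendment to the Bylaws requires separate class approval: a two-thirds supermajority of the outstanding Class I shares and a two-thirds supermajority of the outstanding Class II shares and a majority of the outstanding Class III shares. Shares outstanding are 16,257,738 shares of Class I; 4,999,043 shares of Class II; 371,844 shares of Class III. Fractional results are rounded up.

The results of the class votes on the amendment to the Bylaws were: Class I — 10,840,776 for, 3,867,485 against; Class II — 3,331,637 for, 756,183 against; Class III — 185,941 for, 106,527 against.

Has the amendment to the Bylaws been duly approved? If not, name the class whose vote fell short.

Not approved — the Class II shares did not give the required vote.

Class I: 2/3 of 16257738 = 10838492; 10,838,492 required, 10,840,776 in favor — approved.
Class II: 2/3 of 4999043 = 3332695.33, rounded up to 3332696; 3,332,696 required, 3,331,637 in favor — not approved.
Class III: a majority of 371844 is 185923; 185,923 required, 185,941 in favor — approved.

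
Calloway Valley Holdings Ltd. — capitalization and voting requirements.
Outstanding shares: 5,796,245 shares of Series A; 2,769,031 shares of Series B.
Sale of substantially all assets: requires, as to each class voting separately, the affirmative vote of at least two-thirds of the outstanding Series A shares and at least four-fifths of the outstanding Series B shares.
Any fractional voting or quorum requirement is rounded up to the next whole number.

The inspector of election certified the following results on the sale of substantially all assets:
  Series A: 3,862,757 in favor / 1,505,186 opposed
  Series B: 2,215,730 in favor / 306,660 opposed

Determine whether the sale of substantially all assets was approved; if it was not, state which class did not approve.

Series A: 2/3 of 5796245 = 3864163.33, rounded up to 3864164; 3,864,164 required, 3,862,757 in favor — not approved.
Series B: 4/5 of 2769031 = 2215224.80, rounded up to 2215225; 2,215,225 required, 2,215,730 in favor — approved.

Not approved — the Series A shares did not give the required vote.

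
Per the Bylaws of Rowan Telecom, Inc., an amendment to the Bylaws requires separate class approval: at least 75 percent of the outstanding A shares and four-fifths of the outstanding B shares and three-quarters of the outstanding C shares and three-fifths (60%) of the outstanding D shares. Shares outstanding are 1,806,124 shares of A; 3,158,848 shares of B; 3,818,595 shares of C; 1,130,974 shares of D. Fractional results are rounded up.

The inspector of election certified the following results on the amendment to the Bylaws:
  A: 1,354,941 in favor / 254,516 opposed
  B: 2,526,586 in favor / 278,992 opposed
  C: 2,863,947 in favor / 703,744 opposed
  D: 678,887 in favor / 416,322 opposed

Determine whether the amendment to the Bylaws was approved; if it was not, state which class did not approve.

Not approved — the B shares did not give the required vote.

A: 3/4 of 1806124 = 1354593; 1,354,593 required, 1,354,941 in favor — approved.
B: 4/5 of 3158848 = 2527078.40, rounded up to 2527079; 2,527,079 required, 2,526,586 in favor — not approved.
C: 3/4 of 3818595 = 2863946.25, rounded up to 2863947; 2,863,947 required, 2,863,947 in favor — approved.
D: 3/5 of 1130974 = 678584.40, rounded up to 678585; 678,585 required, 678,887 in favor — approved.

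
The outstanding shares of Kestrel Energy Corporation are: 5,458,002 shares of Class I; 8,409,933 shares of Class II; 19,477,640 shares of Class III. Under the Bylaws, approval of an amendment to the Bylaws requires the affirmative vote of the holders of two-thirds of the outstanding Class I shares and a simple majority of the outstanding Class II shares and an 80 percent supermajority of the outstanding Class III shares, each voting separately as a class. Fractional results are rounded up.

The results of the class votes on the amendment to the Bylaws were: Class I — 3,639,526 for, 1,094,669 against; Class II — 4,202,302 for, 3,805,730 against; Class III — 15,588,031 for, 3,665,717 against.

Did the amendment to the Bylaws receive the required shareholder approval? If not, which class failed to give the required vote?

Not approved — the Class II shares did not give the required vote.

Class I: 2/3 of 5458002 = 3638668; 3,638,668 required, 3,639,526 in favor — approved.
Class II: a majority of 8409933 is 4204967; 4,204,967 required, 4,202,302 in favor — not approved.
Class III: 4/5 of 19477640 = 15582112; 15,582,112 required, 15,588,031 in favor — approved.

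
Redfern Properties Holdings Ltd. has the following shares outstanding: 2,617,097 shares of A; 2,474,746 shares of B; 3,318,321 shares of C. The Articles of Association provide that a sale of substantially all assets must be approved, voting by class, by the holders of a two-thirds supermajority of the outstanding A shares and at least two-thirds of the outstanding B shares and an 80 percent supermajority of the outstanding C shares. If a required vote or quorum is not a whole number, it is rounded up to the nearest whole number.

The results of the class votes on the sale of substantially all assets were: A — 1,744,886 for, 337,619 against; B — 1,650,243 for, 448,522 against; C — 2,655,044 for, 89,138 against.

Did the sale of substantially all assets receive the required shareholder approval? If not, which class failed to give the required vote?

Approved — every class gave the required vote.

A: 2/3 of 2617097 = 1744731.33, rounded up to 1744732; 1,744,732 required, 1,744,886 in favor — approved.
B: 2/3 of 2474746 = 1649830.67, rounded up to 1649831; 1,649,831 required, 1,650,243 in favor — approved.
C: 4/5 of 3318321 = 2654656.80, rounded up to 2654657; 2,654,657 required, 2,655,044 in favor — approved.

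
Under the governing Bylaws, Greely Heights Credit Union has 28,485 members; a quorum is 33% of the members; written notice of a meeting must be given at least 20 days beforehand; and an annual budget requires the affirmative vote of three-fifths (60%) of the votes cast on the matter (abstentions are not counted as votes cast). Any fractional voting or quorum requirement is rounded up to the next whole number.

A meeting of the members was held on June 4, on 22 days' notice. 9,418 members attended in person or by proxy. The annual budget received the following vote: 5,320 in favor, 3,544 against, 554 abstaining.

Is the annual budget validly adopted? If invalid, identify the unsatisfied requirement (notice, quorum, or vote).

Notice: 22 days given; 20 required. Satisfied.
Quorum: 33% of 28,485 = 9,400.05, rounded up to 9,401; 9,418 present. Satisfied.
Vote: requires three-fifths of the votes cast (9,418 − 554 abstaining = 8,864); 3/5 of 8864 = 5318.40, rounded up to 5319, so 5,319 needed; 5,320 in favor. Satisfied.

Valid — all requirements satisfied.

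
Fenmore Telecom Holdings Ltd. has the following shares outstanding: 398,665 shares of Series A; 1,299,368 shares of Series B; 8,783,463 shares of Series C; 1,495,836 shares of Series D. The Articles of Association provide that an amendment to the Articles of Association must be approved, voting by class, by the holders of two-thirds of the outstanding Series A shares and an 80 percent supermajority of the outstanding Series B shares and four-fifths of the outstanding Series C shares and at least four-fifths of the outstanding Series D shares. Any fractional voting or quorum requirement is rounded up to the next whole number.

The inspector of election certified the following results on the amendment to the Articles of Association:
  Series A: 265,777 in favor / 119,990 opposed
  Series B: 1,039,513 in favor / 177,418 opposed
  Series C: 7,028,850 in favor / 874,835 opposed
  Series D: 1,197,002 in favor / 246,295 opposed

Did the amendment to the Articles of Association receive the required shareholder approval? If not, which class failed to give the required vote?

Series A: 2/3 of 398665 = 265776.67, rounded up to 265777; 265,777 required, 265,777 in favor — approved.
Series B: 4/5 of 1299368 = 1039494.40, rounded up to 1039495; 1,039,495 required, 1,039,513 in favor — approved.
Series C: 4/5 of 8783463 = 7026770.40, rounded up to 7026771; 7,026,771 required, 7,028,850 in favor — approved.
Series D: 4/5 of 1495836 = 1196668.80, rounded up to 1196669; 1,196,669 required, 1,197,002 in favor — approved.

Approved — every class gave the required vote.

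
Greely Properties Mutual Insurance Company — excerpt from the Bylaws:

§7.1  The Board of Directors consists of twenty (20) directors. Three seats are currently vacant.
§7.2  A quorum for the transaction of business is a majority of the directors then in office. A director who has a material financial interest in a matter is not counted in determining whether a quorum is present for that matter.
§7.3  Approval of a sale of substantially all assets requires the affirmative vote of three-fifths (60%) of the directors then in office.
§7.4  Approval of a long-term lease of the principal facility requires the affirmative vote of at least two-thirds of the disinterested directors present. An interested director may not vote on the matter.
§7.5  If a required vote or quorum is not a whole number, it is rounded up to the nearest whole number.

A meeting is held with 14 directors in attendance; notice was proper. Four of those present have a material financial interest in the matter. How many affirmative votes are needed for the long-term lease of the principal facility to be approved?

The long-term lease of the principal facility requires two-thirds of the disinterested directors present (14 − 4 = 10).
2/3 of 10 = 6.67, rounded up to 7.

7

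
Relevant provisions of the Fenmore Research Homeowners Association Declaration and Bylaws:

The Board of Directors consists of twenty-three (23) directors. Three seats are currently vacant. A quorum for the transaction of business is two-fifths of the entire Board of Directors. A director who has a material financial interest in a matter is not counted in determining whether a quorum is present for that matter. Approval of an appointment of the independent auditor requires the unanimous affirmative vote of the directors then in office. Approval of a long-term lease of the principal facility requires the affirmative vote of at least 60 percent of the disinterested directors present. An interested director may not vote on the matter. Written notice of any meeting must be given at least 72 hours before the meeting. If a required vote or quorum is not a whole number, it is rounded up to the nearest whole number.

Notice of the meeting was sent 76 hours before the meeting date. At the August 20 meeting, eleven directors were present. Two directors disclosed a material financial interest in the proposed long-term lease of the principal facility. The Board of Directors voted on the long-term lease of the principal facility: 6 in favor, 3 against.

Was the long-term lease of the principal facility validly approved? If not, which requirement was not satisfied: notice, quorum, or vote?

Notice: 76 hours given; 72 required (76 ≥ 72). Satisfied.
Quorum: 11 present, but the 2 interested directors do not count, leaving 9. Quorum is 10. Not satisfied.
Vote: the long-term lease of the principal facility requires three-fifths of the disinterested directors present (11 − 2 = 9). 3/5 of 9 = 5.40, rounded up to 6, so 6 affirmative votes are needed; 6 voted in favor. Satisfied. (Moot — without a quorum no business can be validly transacted.)

Invalid — quorum requirement not satisfied.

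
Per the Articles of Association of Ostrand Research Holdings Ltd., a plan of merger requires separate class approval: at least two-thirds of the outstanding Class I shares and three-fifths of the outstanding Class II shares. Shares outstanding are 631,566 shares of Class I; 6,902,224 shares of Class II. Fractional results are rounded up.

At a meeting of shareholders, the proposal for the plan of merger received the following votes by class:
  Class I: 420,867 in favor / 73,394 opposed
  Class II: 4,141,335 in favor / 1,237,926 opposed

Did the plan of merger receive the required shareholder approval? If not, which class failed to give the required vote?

Class I: 2/3 of 631566 = 421044; 421,044 required, 420,867 in favor — not approved.
Class II: 3/5 of 6902224 = 4141334.40, rounded up to 4141335; 4,141,335 required, 4,141,335 in favor — approved.

Not approved — the Class I shares did not give the required vote.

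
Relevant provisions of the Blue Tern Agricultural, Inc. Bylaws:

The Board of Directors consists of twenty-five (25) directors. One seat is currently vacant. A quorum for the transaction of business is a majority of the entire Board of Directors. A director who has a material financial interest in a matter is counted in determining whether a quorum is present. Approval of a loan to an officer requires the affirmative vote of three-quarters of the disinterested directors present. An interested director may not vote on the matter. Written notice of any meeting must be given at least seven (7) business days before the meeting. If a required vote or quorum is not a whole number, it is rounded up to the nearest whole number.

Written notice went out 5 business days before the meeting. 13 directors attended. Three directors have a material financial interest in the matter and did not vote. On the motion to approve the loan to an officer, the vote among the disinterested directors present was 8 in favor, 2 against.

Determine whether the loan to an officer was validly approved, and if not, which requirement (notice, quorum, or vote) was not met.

Notice: 5 business days given; 7 required (5 < 7). Not satisfied.
Quorum: 13 present (interested directors count toward quorum); quorum is 13. Satisfied.
Vote: the loan to an officer requires three-fourths of the disinterested directors present (13 − 3 = 10). 3/4 of 10 = 7.50, rounded up to 8, so 8 affirmative votes are needed; 8 voted in favor. Satisfied.

Invalid — notice requirement not satisfied.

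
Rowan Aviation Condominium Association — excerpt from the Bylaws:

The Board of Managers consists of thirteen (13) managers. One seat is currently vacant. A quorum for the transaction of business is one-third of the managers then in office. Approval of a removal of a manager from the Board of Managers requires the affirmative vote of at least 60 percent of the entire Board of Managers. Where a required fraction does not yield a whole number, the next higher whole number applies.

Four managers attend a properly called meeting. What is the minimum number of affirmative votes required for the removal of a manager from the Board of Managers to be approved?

8

The removal of a manager from the Board of Managers requires three-fifths of the entire Board of Managers (13).
3/5 of 13 = 7.80, rounded up to 8.
(Only 4 can vote, so the removal of a manager from the Board of Managers cannot pass at this meeting, but the required vote is still 8.)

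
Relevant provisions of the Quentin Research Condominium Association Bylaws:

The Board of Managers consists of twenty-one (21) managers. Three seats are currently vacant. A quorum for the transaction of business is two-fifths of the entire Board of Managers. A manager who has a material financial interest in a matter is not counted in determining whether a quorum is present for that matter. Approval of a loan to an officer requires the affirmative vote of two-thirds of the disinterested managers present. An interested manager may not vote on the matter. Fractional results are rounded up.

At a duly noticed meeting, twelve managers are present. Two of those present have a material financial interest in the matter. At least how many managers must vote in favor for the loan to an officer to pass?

The loan to an officer requires two-thirds of the disinterested managers present (12 − 2 = 10).
2/3 of 10 = 6.67, rounded up to 7.

7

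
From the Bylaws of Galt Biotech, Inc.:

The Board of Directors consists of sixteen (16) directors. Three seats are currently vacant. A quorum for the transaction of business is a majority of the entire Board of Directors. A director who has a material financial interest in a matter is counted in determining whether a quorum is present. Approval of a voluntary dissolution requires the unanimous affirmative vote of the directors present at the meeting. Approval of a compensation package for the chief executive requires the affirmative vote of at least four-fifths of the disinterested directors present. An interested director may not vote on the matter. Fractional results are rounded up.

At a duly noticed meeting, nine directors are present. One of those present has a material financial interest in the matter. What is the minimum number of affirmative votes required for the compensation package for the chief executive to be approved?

7

The compensation package for the chief executive requires four-fifths of the disinterested directors present (9 − 1 = 8).
4/5 of 8 = 6.40, rounded up to 7.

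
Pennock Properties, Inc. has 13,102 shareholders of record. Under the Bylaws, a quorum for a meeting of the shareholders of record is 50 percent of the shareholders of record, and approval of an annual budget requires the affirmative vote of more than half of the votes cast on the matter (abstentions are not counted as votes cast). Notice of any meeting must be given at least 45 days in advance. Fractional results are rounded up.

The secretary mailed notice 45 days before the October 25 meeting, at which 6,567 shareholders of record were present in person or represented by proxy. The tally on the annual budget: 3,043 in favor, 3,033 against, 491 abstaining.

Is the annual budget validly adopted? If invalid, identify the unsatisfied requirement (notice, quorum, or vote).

Notice: 45 days given; 45 required. Satisfied.
Quorum: 50% of 13,102 = 6,551; 6,567 present. Satisfied.
Vote: requires a majority of the votes cast (6,567 − 491 abstaining = 6,076); a majority of 6076 is 3039, so 3,039 needed; 3,043 in favor. Satisfied.

Valid — all requirements satisfied.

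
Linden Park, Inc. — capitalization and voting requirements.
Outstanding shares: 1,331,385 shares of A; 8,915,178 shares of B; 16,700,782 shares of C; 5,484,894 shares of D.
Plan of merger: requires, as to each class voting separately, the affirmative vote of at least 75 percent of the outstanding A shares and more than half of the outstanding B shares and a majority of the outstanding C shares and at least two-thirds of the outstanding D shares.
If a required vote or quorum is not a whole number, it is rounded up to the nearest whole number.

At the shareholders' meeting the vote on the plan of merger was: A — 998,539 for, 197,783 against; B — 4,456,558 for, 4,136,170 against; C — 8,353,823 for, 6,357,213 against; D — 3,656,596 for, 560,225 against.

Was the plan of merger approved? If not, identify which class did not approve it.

Not approved — the B shares did not give the required vote.

A: 3/4 of 1331385 = 998538.75, rounded up to 998539; 998,539 required, 998,539 in favor — approved.
B: a majority of 8915178 is 4457590; 4,457,590 required, 4,456,558 in favor — not approved.
C: a majority of 16700782 is 8350392; 8,350,392 required, 8,353,823 in favor — approved.
D: 2/3 of 5484894 = 3656596; 3,656,596 required, 3,656,596 in favor — approved.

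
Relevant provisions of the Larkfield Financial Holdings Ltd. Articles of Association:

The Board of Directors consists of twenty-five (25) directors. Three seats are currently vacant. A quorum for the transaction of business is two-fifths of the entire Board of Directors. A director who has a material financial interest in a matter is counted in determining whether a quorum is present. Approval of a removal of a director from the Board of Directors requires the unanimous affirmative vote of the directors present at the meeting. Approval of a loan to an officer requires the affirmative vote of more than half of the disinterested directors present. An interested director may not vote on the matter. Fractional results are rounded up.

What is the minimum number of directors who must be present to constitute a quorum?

10

2/5 of 25 = 10.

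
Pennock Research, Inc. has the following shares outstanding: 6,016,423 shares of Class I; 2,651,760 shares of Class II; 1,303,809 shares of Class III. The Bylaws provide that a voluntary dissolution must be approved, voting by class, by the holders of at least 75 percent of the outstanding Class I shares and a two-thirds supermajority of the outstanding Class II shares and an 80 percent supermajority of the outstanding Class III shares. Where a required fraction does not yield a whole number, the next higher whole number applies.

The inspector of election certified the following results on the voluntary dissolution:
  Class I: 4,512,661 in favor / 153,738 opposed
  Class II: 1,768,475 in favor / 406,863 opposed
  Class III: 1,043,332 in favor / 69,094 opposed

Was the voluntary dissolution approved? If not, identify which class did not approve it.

Approved — every class gave the required vote.

Class I: 3/4 of 6016423 = 4512317.25, rounded up to 4512318; 4,512,318 required, 4,512,661 in favor — approved.
Class II: 2/3 of 2651760 = 1767840; 1,767,840 required, 1,768,475 in favor — approved.
Class III: 4/5 of 1303809 = 1043047.20, rounded up to 1043048; 1,043,048 required, 1,043,332 in favor — approved.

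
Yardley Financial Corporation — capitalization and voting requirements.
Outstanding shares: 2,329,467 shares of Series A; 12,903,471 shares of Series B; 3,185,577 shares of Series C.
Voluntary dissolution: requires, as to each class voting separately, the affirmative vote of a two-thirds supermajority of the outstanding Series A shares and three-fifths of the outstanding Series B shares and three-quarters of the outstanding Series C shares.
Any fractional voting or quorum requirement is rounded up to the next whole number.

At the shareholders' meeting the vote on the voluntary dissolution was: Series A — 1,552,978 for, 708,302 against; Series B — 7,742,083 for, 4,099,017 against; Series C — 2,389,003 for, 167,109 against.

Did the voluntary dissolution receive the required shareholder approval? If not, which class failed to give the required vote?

Not approved — the Series C shares did not give the required vote.

Series A: 2/3 of 2329467 = 1552978; 1,552,978 required, 1,552,978 in favor — approved.
Series B: 3/5 of 12903471 = 7742082.60, rounded up to 7742083; 7,742,083 required, 7,742,083 in favor — approved.
Series C: 3/4 of 3185577 = 2389182.75, rounded up to 2389183; 2,389,183 required, 2,389,003 in favor — not approved.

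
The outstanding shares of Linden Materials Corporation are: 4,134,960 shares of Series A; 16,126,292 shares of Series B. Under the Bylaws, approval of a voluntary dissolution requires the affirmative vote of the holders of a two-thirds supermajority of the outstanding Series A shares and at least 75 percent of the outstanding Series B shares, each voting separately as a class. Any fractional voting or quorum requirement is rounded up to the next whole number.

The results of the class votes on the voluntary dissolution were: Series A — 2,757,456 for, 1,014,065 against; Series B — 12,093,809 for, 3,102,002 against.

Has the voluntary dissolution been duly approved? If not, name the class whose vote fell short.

Series A: 2/3 of 4134960 = 2756640; 2,756,640 required, 2,757,456 in favor — approved.
Series B: 3/4 of 16126292 = 12094719; 12,094,719 required, 12,093,809 in favor — not approved.

Not approved — the Series B shares did not give the required vote.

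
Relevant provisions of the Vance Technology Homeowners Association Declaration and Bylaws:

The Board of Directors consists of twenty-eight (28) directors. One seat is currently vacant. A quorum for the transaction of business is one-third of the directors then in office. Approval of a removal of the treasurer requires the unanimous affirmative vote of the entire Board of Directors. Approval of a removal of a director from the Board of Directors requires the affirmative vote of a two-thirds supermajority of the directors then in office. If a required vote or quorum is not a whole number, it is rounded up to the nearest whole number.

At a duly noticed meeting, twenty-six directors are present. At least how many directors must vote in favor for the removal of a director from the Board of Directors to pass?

The removal of a director from the Board of Directors requires two-thirds of the directors then in office (27).
2/3 of 27 = 18.

18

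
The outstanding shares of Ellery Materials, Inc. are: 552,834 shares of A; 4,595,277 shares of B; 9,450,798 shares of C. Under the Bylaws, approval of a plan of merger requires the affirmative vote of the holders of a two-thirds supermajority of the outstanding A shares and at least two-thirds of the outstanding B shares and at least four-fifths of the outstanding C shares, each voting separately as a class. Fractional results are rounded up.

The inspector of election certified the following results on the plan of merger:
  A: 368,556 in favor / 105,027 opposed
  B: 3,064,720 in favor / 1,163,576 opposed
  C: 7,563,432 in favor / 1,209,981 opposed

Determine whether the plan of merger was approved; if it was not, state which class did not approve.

Approved — every class gave the required vote.

A: 2/3 of 552834 = 368556; 368,556 required, 368,556 in favor — approved.
B: 2/3 of 4595277 = 3063518; 3,063,518 required, 3,064,720 in favor — approved.
C: 4/5 of 9450798 = 7560638.40, rounded up to 7560639; 7,560,639 required, 7,563,432 in favor — approved.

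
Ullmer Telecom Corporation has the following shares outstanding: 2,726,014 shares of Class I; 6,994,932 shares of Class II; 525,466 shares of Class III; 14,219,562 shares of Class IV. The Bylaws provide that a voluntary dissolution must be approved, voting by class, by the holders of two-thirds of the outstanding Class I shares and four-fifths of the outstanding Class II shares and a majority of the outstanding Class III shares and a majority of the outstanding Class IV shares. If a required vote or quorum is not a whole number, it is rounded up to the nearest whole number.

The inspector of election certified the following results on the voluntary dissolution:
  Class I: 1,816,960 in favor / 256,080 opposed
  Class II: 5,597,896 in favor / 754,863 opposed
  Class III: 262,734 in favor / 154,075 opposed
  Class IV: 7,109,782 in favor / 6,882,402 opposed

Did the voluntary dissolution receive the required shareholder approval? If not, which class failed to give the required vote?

Class I: 2/3 of 2726014 = 1817342.67, rounded up to 1817343; 1,817,343 required, 1,816,960 in favor — not approved.
Class II: 4/5 of 6994932 = 5595945.60, rounded up to 5595946; 5,595,946 required, 5,597,896 in favor — approved.
Class III: a majority of 525466 is 262734; 262,734 required, 262,734 in favor — approved.
Class IV: a majority of 14219562 is 7109782; 7,109,782 required, 7,109,782 in favor — approved.

Not approved — the Class I shares did not give the required vote.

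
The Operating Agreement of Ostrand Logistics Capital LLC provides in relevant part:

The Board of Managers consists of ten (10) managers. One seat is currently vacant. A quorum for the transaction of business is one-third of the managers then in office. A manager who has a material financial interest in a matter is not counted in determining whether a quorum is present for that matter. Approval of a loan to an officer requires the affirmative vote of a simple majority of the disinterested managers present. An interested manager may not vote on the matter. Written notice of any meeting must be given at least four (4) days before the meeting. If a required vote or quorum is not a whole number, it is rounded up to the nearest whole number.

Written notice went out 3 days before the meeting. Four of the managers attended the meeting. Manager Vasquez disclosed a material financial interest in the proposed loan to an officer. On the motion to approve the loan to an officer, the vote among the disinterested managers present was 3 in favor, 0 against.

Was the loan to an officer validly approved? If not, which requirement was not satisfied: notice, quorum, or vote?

Notice: 3 days given; 4 required (3 < 4). Not satisfied.
Quorum: 4 present, but the 1 interested manager does not count, leaving 3. Quorum is 3. Satisfied.
Vote: the loan to an officer requires a majority of the disinterested managers present (4 − 1 = 3). A majority of 3 is 2, so 2 affirmative votes are needed; 3 voted in favor. Satisfied.

Invalid — notice requirement not satisfied.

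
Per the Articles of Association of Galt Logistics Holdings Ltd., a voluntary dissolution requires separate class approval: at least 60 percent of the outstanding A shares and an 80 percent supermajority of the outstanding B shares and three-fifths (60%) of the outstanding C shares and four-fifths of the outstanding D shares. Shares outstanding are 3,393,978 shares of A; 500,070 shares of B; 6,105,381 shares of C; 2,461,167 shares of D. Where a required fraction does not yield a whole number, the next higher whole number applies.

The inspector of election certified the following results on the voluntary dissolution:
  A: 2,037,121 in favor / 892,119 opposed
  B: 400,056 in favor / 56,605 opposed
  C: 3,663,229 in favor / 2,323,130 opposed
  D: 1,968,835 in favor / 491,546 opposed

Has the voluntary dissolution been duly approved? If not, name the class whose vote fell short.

Not approved — the D shares did not give the required vote.

A: 3/5 of 3393978 = 2036386.80, rounded up to 2036387; 2,036,387 required, 2,037,121 in favor — approved.
B: 4/5 of 500070 = 400056; 400,056 required, 400,056 in favor — approved.
C: 3/5 of 6105381 = 3663228.60, rounded up to 3663229; 3,663,229 required, 3,663,229 in favor — approved.
D: 4/5 of 2461167 = 1968933.60, rounded up to 1968934; 1,968,934 required, 1,968,835 in favor — not approved.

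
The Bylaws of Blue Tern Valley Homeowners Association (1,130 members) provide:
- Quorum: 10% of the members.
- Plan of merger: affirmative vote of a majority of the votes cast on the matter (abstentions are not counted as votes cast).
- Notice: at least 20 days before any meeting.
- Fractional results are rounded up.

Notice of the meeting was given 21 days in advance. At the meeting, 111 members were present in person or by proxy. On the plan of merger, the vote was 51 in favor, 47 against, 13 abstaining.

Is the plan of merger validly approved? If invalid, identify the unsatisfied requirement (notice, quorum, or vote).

Invalid — quorum requirement not satisfied.

Notice: 21 days given; 20 required. Satisfied.
Quorum: 10% of 1,130 = 113; 111 present. Not satisfied.
Vote: requires a majority of the votes cast (111 − 13 abstaining = 98); a majority of 98 is 50, so 50 needed; 51 in favor. Satisfied.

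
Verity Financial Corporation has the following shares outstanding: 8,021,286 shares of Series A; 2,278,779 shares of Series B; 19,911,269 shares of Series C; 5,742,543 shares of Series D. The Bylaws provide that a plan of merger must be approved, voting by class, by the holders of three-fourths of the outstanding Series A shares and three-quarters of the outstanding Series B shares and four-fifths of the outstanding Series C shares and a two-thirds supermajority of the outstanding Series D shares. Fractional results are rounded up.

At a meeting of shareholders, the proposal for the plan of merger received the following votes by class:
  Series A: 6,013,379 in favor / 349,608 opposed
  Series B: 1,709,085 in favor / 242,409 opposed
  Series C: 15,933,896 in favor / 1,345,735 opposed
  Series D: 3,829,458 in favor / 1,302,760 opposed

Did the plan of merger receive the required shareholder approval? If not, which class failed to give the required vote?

Series A: 3/4 of 8021286 = 6015964.50, rounded up to 6015965; 6,015,965 required, 6,013,379 in favor — not approved.
Series B: 3/4 of 2278779 = 1709084.25, rounded up to 1709085; 1,709,085 required, 1,709,085 in favor — approved.
Series C: 4/5 of 19911269 = 15929015.20, rounded up to 15929016; 15,929,016 required, 15,933,896 in favor — approved.
Series D: 2/3 of 5742543 = 3828362; 3,828,362 required, 3,829,458 in favor — approved.

Not approved — the Series A shares did not give the required vote.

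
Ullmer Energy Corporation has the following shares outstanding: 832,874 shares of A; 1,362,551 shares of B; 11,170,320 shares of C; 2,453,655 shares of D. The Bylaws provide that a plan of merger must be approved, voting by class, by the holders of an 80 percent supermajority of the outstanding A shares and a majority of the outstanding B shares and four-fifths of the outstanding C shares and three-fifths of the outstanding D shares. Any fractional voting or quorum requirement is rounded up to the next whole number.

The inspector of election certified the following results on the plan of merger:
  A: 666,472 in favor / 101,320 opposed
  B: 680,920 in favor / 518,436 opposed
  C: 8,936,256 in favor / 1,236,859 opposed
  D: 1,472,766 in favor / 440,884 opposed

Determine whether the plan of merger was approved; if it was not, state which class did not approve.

A: 4/5 of 832874 = 666299.20, rounded up to 666300; 666,300 required, 666,472 in favor — approved.
B: a majority of 1362551 is 681276; 681,276 required, 680,920 in favor — not approved.
C: 4/5 of 11170320 = 8936256; 8,936,256 required, 8,936,256 in favor — approved.
D: 3/5 of 2453655 = 1472193; 1,472,193 required, 1,472,766 in favor — approved.

Not approved — the B shares did not give the required vote.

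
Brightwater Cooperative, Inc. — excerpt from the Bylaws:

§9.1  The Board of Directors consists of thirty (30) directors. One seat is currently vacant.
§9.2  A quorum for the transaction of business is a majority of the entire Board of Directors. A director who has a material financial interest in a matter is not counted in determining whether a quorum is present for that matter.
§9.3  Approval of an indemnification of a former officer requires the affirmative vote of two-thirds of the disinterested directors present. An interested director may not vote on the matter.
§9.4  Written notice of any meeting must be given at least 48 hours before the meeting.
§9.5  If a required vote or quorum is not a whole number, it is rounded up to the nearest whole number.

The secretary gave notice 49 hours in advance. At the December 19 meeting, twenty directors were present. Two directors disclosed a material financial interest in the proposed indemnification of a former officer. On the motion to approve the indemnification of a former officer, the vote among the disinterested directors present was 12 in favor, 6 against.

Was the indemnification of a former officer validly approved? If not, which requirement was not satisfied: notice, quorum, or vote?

Valid — all requirements satisfied.

Notice: 49 hours given; 48 required (49 ≥ 48). Satisfied.
Quorum: 20 present, but the 2 interested directors do not count, leaving 18. Quorum is 16. Satisfied.
Vote: the indemnification of a former officer requires two-thirds of the disinterested directors present (20 − 2 = 18). 2/3 of 18 = 12, so 12 affirmative votes are needed; 12 voted in favor. Satisfied.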